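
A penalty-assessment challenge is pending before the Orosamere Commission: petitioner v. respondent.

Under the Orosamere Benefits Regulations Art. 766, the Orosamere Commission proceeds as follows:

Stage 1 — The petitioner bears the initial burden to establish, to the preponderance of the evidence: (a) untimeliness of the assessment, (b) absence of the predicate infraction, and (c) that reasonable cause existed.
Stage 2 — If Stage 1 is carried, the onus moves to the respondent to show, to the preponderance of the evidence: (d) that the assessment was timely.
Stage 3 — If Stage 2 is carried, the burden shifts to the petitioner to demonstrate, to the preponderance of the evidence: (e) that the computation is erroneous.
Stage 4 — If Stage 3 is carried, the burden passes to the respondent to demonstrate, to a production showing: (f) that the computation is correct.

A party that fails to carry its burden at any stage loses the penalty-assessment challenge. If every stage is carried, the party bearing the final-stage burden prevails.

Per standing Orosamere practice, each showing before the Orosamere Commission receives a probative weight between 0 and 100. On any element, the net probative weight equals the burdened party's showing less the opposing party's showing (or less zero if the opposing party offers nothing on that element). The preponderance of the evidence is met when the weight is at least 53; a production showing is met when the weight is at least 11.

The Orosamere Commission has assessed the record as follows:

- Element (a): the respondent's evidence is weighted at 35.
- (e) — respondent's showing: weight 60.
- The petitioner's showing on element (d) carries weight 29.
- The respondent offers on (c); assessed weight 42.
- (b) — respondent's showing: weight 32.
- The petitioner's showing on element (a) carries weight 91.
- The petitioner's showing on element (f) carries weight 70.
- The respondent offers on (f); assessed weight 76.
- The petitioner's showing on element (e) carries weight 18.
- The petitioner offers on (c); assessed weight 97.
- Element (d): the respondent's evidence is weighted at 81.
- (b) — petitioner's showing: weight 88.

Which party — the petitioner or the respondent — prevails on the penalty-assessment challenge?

Stage 1 (petitioner, the preponderance of the evidence, weight is at least 53): (a) net 91−35=56 ≥ 53 — meets; (b) net 88−32=56 ≥ 53 — meets; (c) net 97−42=55 ≥ 53 — meets.
  The petitioner carries Stage 1; the respondent now bears the burden.
Stage 2 (respondent, the preponderance of the evidence, weight is at least 53): (d) net 81−29=52 < 53 — fails.
  Not every element is met, so the respondent fails to carry Stage 2.
The analysis ends at Stage 2; the petitioner prevails.

petitioner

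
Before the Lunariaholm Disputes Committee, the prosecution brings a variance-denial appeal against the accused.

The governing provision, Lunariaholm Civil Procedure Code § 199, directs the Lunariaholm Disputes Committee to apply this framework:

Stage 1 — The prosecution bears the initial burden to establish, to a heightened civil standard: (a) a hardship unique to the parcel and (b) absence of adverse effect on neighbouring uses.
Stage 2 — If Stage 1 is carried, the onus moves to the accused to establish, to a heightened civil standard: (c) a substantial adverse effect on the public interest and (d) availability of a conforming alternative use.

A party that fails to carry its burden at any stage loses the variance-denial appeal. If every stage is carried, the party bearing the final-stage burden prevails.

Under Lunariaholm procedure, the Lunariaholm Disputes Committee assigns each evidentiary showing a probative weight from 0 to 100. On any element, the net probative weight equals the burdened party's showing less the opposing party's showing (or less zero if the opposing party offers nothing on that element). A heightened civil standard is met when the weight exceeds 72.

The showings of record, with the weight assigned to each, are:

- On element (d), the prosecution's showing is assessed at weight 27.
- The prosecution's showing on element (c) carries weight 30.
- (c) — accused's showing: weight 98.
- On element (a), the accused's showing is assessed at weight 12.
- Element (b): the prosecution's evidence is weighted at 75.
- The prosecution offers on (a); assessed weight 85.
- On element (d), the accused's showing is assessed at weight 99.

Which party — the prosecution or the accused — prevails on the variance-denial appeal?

prosecution

Stage 1 (prosecution, a heightened civil standard, weight exceeds 72): (a) net 85−12=73 > 72 — meets; (b) 75 > 72 — meets.
  Stage 1 carried; the burden shifts to the accused.
Stage 2 (accused, a heightened civil standard, weight exceeds 72): (c) net 98−30=68 ≤ 72 — fails; (d) net 99−27=72 ≤ 72 — fails.
  Not every element is met, so the accused fails to carry Stage 2.
The analysis ends at Stage 2; the prosecution prevails.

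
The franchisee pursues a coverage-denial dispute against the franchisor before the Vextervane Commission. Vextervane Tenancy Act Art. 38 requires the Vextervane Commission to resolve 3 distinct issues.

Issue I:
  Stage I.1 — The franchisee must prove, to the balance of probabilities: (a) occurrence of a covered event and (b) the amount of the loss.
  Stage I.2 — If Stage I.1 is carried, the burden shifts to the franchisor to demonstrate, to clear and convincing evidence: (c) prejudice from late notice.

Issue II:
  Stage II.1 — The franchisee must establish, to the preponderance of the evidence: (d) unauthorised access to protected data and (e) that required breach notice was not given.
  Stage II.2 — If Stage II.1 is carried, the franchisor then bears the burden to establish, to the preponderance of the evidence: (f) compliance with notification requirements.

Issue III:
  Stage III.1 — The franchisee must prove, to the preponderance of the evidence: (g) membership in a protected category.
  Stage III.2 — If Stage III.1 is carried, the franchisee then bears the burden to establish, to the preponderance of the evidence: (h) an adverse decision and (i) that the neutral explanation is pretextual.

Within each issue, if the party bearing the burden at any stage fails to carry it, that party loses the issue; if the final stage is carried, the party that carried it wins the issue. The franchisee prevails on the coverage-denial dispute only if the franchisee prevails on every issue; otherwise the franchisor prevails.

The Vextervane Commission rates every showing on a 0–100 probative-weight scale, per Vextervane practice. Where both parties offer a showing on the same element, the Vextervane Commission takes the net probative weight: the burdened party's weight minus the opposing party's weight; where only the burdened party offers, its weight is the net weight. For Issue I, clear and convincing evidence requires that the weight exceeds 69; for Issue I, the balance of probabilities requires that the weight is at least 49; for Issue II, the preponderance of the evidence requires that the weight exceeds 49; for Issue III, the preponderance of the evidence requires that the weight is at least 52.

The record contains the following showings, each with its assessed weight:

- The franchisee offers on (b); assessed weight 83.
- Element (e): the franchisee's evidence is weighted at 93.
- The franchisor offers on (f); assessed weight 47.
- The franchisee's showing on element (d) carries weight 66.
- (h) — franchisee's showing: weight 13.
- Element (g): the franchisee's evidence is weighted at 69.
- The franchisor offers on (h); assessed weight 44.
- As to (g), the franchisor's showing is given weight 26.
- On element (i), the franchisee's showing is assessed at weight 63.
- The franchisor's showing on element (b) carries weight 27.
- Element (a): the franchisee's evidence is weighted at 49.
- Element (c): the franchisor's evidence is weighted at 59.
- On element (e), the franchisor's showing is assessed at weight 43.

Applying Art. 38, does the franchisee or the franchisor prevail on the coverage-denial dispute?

— Issue I —
Stage I.1 — burden on franchisee; standard: the balance of probabilities (weight is at least 49).
    (a): 49 ≥ 49 [met]
    (b): 83 − 27 = 56 ≥ 49 [met]
  The franchisee carries Stage I.1; the franchisor now bears the burden.
Stage I.2 — burden on franchisor; standard: clear and convincing evidence (weight exceeds 69).
    (c): 59 ≤ 69 [not met]
  The franchisor does not carry Stage I.2.
So the franchisee prevails on this issue.
— Issue II —
At Stage II.1 the franchisee must meet the preponderance of the evidence (weight exceeds 49): on (d) the weight is 66, > 49, so (d) meets the standard; on (e) the weight is 93 less the opposing 43 gives net 50, which does exceed 49, so (e) meets the standard.
  All elements met. The burden passes to the franchisor.
At Stage II.2 the franchisor must meet the preponderance of the evidence (weight exceeds 49): on (f) the weight is 47, ≤ 49, so (f) does not meet the standard.
  Not every element is met, so the franchisor fails to carry Stage II.2.
The franchisee prevails on this issue.
— Issue III —
Stage III.1 — burden on franchisee; standard: the preponderance of the evidence (weight is at least 52).
    (g): 69 − 26 = 43 < 52 [not met]
  Stage III.1 not carried; the franchisee fails its burden.
The franchisor prevails on this issue.
Per-issue: Issue I → franchisee; Issue II → franchisee; Issue III → franchisor. The franchisee must prevail on every issue; overall, the franchisor prevails.

franchisor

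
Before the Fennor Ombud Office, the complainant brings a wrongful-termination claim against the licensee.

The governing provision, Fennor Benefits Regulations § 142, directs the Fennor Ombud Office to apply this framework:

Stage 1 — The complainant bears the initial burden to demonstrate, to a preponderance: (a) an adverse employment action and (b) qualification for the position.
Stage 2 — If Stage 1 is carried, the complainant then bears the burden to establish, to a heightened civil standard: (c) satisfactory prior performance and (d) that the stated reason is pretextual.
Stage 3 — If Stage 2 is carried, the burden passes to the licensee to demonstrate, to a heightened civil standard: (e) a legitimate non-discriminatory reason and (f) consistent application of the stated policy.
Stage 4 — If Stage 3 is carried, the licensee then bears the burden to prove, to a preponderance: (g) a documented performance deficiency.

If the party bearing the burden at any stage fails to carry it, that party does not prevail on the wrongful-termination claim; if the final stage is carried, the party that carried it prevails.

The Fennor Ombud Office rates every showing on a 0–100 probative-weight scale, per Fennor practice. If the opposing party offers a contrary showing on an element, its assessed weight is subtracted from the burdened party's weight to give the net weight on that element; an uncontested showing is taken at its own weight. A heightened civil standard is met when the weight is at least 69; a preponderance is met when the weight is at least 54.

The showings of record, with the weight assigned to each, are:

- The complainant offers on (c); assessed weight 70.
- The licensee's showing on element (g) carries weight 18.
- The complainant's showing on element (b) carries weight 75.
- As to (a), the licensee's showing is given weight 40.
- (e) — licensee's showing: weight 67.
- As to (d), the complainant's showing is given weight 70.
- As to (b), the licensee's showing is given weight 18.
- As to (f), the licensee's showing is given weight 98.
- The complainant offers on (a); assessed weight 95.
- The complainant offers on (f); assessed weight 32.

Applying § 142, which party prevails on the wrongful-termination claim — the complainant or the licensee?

Stage 1 — burden on complainant; standard: a preponderance (weight is at least 54).
    (a): 95 − 40 = 55 ≥ 54 [met]
    (b): 75 − 18 = 57 ≥ 54 [met]
  Stage 1 carried; the burden remains with the complainant.
Stage 2 — burden on complainant; standard: a heightened civil standard (weight is at least 69).
    (c): 70 ≥ 69 [met]
    (d): 70 ≥ 69 [met]
  Stage 2 carried; the burden shifts to the licensee.
Stage 3 — burden on licensee; standard: a heightened civil standard (weight is at least 69).
    (e): 67 < 69 [not met]
    (f): 98 − 32 = 66 < 69 [not met]
  The licensee does not carry Stage 3.
The complainant prevails.

complainant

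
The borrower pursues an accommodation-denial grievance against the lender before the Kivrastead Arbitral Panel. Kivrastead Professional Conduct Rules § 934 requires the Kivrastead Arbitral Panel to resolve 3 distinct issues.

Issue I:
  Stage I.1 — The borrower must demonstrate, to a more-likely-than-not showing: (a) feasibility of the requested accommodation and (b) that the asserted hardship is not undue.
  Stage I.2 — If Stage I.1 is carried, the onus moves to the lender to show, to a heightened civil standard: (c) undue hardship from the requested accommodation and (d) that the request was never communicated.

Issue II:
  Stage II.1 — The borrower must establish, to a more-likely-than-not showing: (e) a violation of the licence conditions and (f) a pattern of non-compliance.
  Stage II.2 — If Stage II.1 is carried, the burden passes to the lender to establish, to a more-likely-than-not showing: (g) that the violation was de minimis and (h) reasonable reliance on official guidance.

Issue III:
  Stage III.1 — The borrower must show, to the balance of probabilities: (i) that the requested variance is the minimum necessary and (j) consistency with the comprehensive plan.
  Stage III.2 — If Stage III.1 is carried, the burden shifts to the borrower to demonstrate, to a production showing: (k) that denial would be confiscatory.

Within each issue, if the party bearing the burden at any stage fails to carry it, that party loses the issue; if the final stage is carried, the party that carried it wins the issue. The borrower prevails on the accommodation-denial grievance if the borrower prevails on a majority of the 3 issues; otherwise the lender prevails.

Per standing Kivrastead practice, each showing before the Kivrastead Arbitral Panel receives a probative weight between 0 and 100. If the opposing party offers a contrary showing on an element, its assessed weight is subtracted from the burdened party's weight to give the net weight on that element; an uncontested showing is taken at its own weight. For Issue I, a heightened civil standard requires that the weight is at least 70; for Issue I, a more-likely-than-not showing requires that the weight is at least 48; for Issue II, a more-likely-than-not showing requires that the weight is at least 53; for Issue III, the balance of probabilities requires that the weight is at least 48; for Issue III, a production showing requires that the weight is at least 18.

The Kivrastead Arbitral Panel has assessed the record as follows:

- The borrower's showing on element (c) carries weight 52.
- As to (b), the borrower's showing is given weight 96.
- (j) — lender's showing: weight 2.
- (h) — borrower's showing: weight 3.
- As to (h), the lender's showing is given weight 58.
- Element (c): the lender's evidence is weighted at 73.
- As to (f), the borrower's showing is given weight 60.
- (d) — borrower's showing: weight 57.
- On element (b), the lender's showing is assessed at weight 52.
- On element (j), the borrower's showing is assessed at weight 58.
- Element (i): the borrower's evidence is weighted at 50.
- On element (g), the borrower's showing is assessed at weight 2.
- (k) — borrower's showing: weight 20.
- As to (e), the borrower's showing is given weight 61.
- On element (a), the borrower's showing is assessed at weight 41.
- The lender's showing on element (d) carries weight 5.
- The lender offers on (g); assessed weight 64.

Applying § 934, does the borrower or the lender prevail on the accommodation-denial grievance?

— Issue I —
Stage I.1 (borrower, a more-likely-than-not showing, weight is at least 48): (a) 41 < 48 — fails; (b) net 96−52=44 < 48 — fails.
  Stage I.1 not carried; the borrower fails its burden.
The lender prevails on this issue.
— Issue II —
Stage II.1 — burden on borrower; standard: a more-likely-than-not showing (weight is at least 53).
    (e): 61 ≥ 53 [met]
    (f): 60 ≥ 53 [met]
  Stage II.1 carried; the burden shifts to the lender.
Stage II.2 — burden on lender; standard: a more-likely-than-not showing (weight is at least 53).
    (g): 64 − 2 = 62 ≥ 53 [met]
    (h): 58 − 3 = 55 ≥ 53 [met]
  All elements met at the final stage.
All stages carried — the lender prevails on this issue.
— Issue III —
Stage III.1 — burden on borrower; standard: the balance of probabilities (weight is at least 48).
    (i): 50 ≥ 48 [met]
    (j): 58 − 2 = 56 ≥ 48 [met]
  Stage III.1 carried; the burden remains with the borrower.
Stage III.2 — burden on borrower; standard: a production showing (weight is at least 18).
    (k): 20 ≥ 18 [met]
  Stage III.2 carried; the final stage is satisfied.
Every stage carried; the borrower prevails on this issue.
Per-issue: Issue I → lender; Issue II → lender; Issue III → borrower. The borrower must prevail on a majority of issues; overall, the lender prevails.

lender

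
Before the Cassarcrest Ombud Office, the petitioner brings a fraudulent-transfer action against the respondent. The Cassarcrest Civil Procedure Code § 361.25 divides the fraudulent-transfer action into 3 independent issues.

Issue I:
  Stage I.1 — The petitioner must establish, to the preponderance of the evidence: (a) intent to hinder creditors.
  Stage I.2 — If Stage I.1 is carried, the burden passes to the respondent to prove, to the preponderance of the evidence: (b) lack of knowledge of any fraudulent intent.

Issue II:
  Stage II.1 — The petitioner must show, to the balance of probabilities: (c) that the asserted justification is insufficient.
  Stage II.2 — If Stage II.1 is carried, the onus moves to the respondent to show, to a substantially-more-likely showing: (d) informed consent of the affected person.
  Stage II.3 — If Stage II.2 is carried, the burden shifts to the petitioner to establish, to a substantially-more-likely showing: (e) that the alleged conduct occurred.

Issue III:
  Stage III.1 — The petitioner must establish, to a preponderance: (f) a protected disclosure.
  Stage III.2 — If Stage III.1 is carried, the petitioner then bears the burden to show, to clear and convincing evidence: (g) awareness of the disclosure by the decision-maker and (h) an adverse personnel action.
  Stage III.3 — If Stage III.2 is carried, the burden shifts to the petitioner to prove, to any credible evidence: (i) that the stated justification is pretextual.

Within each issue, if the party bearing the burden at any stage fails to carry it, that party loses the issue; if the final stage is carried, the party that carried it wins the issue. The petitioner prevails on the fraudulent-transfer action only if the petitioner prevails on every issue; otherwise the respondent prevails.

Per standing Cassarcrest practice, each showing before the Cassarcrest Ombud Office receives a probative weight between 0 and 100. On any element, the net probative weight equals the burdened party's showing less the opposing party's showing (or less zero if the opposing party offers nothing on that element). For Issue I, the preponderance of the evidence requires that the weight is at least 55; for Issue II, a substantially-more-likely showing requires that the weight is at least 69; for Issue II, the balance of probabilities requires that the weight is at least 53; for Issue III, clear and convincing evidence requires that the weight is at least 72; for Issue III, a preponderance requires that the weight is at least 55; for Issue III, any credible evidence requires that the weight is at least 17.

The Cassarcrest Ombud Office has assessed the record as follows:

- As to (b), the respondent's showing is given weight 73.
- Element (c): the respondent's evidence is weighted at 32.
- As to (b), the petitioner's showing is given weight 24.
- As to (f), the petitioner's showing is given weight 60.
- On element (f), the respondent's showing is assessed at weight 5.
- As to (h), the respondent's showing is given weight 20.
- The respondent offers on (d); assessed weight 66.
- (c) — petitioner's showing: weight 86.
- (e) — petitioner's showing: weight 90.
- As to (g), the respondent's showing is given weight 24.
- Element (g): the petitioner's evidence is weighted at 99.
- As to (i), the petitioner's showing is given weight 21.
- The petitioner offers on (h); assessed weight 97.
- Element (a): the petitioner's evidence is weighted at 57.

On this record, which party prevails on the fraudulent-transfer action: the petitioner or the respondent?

— Issue I —
Stage I.1 (petitioner, the preponderance of the evidence, weight is at least 55): (a) 57 ≥ 55 — meets.
  The petitioner carries Stage I.1; the respondent now bears the burden.
Stage I.2 (respondent, the preponderance of the evidence, weight is at least 55): (b) net 73−24=49 < 55 — fails.
  Not every element is met, so the respondent fails to carry Stage I.2.
So the petitioner prevails on this issue.
— Issue II —
Stage II.1 (petitioner, the balance of probabilities, weight is at least 53): (c) net 86−32=54 ≥ 53 — meets.
  Stage II.1 carried; the burden shifts to the respondent.
Stage II.2 (respondent, a substantially-more-likely showing, weight is at least 69): (d) 66 < 69 — fails.
  The respondent does not carry Stage II.2.
The analysis ends at Stage II.2; the petitioner prevails on this issue.
— Issue III —
At Stage III.1 the petitioner must meet a preponderance (weight is at least 55): on (f) the weight is 60 less the opposing 5 gives net 55, ≥ 55, so (f) meets the standard.
  Stage III.1 is satisfied; the petitioner continues to bear the burden.
At Stage III.2 the petitioner must meet clear and convincing evidence (weight is at least 72): on (g) the weight is 99 less the opposing 24 gives net 75, ≥ 72, so (g) meets the standard; on (h) the weight is 97 less the opposing 20 gives net 77, ≥ 72, so (h) meets the standard.
  All elements met. The petitioner retains the burden for Stage III.3.
At Stage III.3 the petitioner must meet any credible evidence (weight is at least 17): on (i) the weight is 21, ≥ 17, so (i) meets the standard.
  All elements met at the final stage.
All stages carried — the petitioner prevails on this issue.
Per-issue: Issue I → petitioner; Issue II → petitioner; Issue III → petitioner. The petitioner must prevail on every issue; overall, the petitioner prevails.

petitioner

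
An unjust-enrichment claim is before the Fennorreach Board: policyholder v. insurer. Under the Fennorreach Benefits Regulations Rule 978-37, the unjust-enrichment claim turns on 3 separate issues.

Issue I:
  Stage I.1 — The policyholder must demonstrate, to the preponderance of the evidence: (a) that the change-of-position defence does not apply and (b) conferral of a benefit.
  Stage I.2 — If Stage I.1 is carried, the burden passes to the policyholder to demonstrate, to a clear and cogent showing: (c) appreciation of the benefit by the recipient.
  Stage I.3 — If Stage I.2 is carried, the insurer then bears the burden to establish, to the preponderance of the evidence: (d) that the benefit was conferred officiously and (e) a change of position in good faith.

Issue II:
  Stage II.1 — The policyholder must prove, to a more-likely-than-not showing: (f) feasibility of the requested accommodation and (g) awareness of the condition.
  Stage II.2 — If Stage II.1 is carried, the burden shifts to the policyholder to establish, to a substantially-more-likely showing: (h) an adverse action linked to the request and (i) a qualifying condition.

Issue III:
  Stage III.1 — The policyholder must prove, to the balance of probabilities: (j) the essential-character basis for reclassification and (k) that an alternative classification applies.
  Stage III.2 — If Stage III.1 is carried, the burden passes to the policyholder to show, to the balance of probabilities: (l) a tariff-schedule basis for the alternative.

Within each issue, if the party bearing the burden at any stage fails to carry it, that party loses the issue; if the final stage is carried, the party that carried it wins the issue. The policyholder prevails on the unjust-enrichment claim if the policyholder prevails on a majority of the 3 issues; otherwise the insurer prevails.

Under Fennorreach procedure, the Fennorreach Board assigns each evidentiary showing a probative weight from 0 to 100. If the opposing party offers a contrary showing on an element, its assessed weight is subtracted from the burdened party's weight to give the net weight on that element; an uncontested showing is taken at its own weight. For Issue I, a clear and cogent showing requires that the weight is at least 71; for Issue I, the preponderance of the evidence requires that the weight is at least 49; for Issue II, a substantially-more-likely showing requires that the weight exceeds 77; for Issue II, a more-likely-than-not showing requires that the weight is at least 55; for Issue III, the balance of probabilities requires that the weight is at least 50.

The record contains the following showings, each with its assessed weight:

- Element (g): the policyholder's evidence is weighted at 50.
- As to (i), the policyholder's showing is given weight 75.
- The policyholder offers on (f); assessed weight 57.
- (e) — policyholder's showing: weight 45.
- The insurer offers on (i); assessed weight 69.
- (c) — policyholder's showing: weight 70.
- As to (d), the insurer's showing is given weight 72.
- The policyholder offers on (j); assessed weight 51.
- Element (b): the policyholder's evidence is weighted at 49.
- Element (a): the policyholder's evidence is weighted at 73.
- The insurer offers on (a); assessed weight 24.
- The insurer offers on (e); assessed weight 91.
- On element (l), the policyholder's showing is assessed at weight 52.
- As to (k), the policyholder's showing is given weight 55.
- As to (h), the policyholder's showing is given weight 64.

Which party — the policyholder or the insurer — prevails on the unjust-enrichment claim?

insurer

— Issue I —
At Stage I.1 the policyholder must meet the preponderance of the evidence (weight is at least 49): on (a) the weight is 73 less the opposing 24 gives net 49, ≥ 49, so (a) meets the standard; on (b) the weight is 49, ≥ 49, so (b) meets the standard.
  Stage I.1 is satisfied; the policyholder continues to bear the burden.
At Stage I.2 the policyholder must meet a clear and cogent showing (weight is at least 71): on (c) the weight is 70, < 71, so (c) does not meet the standard.
  Not every element is met, so the policyholder fails to carry Stage I.2.
The analysis ends at Stage I.2; the insurer prevails on this issue.
— Issue II —
At Stage II.1 the policyholder must meet a more-likely-than-not showing (weight is at least 55): on (f) the weight is 57, ≥ 55, so (f) meets the standard; on (g) the weight is 50, < 55, so (g) does not meet the standard.
  The policyholder does not carry Stage II.1.
The insurer prevails on this issue.
— Issue III —
At Stage III.1 the policyholder must meet the balance of probabilities (weight is at least 50): on (j) the weight is 51, ≥ 50, so (j) meets the standard; on (k) the weight is 55, ≥ 50, so (k) meets the standard.
  All elements met. The policyholder retains the burden for Stage III.2.
At Stage III.2 the policyholder must meet the balance of probabilities (weight is at least 50): on (l) the weight is 52, which does reach 50, so (l) meets the standard.
  All elements met at the final stage.
All stages carried — the policyholder prevails on this issue.
Per-issue: Issue I → insurer; Issue II → insurer; Issue III → policyholder. The policyholder must prevail on a majority of issues; overall, the insurer prevails.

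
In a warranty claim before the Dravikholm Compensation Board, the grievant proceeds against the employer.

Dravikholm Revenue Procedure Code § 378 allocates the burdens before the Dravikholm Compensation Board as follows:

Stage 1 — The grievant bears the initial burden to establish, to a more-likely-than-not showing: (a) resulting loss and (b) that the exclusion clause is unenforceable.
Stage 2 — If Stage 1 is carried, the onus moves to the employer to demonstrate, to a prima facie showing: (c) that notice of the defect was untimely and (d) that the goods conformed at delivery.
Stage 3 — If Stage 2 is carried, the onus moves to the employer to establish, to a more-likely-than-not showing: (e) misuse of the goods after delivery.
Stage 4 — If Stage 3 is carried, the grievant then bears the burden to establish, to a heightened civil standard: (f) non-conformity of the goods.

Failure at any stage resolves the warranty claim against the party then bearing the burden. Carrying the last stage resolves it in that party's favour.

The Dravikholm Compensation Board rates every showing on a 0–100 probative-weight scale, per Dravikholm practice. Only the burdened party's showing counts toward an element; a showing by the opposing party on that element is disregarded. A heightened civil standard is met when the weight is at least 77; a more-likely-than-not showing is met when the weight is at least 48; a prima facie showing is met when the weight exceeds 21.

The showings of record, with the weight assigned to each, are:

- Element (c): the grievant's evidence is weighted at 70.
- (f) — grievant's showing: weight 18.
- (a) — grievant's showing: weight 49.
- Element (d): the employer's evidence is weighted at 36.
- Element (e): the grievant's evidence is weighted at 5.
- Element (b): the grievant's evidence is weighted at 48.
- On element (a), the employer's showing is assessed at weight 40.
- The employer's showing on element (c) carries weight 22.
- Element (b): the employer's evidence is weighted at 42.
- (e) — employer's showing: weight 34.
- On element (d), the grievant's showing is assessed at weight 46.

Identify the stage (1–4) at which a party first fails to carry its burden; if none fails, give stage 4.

Stage 1 (grievant, a more-likely-than-not showing, weight is at least 48): (a) 49 (employer's 40 disregarded) ≥ 48 — meets; (b) 48 (employer's 42 disregarded) ≥ 48 — meets.
  Stage 1 carried; the burden shifts to the employer.
Stage 2 (employer, a prima facie showing, weight exceeds 21): (c) 22 (grievant's 70 disregarded) > 21 — meets; (d) 36 (grievant's 46 disregarded) > 21 — meets.
  Stage 2 carried; the burden remains with the employer.
Stage 3 (employer, a more-likely-than-not showing, weight is at least 48): (e) 34 (grievant's 5 disregarded) < 48 — fails.
  Stage 3 not carried; the employer fails its burden.
So the grievant prevails.

stage 3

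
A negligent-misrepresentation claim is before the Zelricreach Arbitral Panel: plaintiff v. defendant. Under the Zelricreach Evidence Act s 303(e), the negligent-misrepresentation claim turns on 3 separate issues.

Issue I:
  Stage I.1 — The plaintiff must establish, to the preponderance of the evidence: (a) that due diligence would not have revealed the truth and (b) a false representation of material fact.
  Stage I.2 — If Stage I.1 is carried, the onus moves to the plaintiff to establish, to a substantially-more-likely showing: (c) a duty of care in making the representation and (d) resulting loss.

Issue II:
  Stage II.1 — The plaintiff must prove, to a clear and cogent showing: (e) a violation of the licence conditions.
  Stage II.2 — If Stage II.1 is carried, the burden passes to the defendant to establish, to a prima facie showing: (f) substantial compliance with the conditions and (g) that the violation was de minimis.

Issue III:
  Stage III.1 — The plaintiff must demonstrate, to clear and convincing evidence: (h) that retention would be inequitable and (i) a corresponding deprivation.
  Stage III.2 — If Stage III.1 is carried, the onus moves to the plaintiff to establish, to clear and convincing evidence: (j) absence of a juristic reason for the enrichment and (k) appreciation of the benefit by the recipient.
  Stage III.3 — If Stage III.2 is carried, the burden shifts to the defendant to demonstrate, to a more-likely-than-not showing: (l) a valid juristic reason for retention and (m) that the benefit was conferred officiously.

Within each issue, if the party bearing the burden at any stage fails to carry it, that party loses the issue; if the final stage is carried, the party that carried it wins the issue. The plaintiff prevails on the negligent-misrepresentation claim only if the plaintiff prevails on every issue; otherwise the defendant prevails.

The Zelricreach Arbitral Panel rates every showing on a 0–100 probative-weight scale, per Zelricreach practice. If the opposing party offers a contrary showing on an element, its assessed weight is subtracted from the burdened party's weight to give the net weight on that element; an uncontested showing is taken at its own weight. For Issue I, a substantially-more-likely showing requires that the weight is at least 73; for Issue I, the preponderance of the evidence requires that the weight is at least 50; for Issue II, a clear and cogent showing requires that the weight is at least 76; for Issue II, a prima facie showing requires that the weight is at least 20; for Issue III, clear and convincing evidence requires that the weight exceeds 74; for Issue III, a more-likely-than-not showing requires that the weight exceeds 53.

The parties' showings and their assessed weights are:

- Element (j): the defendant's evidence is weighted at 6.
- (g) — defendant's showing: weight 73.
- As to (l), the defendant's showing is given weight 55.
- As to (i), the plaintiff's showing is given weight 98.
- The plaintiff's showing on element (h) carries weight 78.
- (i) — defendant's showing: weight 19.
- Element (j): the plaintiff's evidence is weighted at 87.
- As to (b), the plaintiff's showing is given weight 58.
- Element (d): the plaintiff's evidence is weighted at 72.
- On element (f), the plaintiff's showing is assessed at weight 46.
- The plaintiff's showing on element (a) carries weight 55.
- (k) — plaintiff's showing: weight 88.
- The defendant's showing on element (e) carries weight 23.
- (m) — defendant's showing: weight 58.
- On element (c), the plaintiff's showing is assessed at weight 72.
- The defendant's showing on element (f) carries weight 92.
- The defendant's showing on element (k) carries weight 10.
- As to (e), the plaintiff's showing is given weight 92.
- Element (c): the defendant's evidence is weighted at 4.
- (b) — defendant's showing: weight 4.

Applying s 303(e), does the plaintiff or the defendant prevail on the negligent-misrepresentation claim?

defendant

— Issue I —
Stage I.1 (plaintiff, the preponderance of the evidence, weight is at least 50): (a) 55 ≥ 50 — meets; (b) net 58−4=54 ≥ 50 — meets.
  Stage I.1 is satisfied; the plaintiff continues to bear the burden.
Stage I.2 (plaintiff, a substantially-more-likely showing, weight is at least 73): (c) net 72−4=68 < 73 — fails; (d) 72 < 73 — fails.
  Stage I.2 not carried; the plaintiff fails its burden.
So the defendant prevails on this issue.
— Issue II —
At Stage II.1 the plaintiff must meet a clear and cogent showing (weight is at least 76): on (e) the weight is 92 less the opposing 23 gives net 69, < 76, so (e) does not meet the standard.
  The plaintiff does not carry Stage II.1.
The defendant prevails on this issue.
— Issue III —
Stage III.1 (plaintiff, clear and convincing evidence, weight exceeds 74): (h) 78 > 74 — meets; (i) net 98−19=79 > 74 — meets.
  Stage III.1 is satisfied; the plaintiff continues to bear the burden.
Stage III.2 (plaintiff, clear and convincing evidence, weight exceeds 74): (j) net 87−6=81 > 74 — meets; (k) net 88−10=78 > 74 — meets.
  All elements met. The burden passes to the defendant.
Stage III.3 (defendant, a more-likely-than-not showing, weight exceeds 53): (l) 55 > 53 — meets; (m) 58 > 53 — meets.
  Stage III.3 carried; the final stage is satisfied.
All stages carried — the defendant prevails on this issue.
Per-issue: Issue I → defendant; Issue II → defendant; Issue III → defendant. The plaintiff must prevail on every issue; overall, the defendant prevails.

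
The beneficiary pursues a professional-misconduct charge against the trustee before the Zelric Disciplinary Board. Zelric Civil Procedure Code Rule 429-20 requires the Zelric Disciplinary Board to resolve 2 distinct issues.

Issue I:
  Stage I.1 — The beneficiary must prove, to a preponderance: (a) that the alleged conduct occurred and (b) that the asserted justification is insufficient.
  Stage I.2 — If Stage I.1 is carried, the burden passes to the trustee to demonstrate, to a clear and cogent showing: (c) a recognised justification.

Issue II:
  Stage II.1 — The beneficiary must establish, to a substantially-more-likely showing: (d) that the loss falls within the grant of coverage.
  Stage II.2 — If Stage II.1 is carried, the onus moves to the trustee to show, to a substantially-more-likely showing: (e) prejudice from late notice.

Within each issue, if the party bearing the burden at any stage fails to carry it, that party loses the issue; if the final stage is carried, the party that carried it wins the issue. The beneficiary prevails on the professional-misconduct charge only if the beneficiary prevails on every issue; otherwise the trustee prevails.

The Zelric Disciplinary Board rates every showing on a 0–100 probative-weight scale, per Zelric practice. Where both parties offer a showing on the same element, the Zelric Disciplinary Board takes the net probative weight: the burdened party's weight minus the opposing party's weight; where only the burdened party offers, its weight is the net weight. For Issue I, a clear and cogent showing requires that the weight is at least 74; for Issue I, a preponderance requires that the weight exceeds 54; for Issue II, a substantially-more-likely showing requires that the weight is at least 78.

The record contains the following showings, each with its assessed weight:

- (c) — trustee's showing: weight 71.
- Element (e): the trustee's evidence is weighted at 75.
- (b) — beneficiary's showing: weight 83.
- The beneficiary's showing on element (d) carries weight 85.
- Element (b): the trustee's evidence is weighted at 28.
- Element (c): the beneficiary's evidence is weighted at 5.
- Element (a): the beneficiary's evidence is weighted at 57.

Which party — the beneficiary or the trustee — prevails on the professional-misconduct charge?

beneficiary

— Issue I —
Stage I.1 (beneficiary, a preponderance, weight exceeds 54): (a) 57 > 54 — meets; (b) net 83−28=55 > 54 — meets.
  The beneficiary carries Stage I.1; the trustee now bears the burden.
Stage I.2 (trustee, a clear and cogent showing, weight is at least 74): (c) net 71−5=66 < 74 — fails.
  The trustee does not carry Stage I.2.
So the beneficiary prevails on this issue.
— Issue II —
At Stage II.1 the beneficiary must meet a substantially-more-likely showing (weight is at least 78): on (d) the weight is 85, ≥ 78, so (d) meets the standard.
  The beneficiary carries Stage II.1; the trustee now bears the burden.
At Stage II.2 the trustee must meet a substantially-more-likely showing (weight is at least 78): on (e) the weight is 75, which does not reach 78, so (e) does not meet the standard.
  Not every element is met, so the trustee fails to carry Stage II.2.
So the beneficiary prevails on this issue.
Per-issue: Issue I → beneficiary; Issue II → beneficiary. The beneficiary must prevail on every issue; overall, the beneficiary prevails.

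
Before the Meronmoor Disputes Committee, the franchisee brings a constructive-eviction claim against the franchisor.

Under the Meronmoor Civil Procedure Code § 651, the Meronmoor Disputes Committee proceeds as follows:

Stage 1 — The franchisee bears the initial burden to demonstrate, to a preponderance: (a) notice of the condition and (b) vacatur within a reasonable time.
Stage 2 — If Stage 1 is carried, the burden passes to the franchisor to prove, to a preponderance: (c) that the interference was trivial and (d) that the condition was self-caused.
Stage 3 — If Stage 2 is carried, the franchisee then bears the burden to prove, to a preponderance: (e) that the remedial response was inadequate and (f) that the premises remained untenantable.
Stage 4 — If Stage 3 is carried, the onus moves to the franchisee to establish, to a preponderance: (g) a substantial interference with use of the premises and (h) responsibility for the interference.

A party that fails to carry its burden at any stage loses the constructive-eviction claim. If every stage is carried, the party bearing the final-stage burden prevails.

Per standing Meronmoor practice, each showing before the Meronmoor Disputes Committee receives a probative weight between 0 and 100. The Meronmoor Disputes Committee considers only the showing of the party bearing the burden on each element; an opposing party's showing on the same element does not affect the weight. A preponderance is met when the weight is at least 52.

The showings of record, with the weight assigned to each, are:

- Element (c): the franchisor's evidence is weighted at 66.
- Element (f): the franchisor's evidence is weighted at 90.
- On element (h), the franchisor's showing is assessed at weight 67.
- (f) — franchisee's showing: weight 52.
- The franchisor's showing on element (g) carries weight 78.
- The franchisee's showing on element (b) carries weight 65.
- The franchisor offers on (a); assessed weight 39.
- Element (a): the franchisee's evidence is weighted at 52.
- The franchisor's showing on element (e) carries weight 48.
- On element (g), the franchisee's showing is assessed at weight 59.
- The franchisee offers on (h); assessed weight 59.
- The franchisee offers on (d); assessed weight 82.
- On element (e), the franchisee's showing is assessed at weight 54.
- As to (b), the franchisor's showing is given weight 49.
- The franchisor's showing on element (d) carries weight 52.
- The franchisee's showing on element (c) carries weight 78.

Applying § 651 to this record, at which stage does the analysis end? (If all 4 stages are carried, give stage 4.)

Stage 1 (franchisee, a preponderance, weight is at least 52): (a) 52 (franchisor's 39 disregarded) ≥ 52 — meets; (b) 65 (franchisor's 49 disregarded) ≥ 52 — meets.
  The franchisee carries Stage 1; the franchisor now bears the burden.
Stage 2 (franchisor, a preponderance, weight is at least 52): (c) 66 (franchisee's 78 disregarded) ≥ 52 — meets; (d) 52 (franchisee's 82 disregarded) ≥ 52 — meets.
  Stage 2 carried; the burden shifts to the franchisee.
Stage 3 (franchisee, a preponderance, weight is at least 52): (e) 54 (franchisor's 48 disregarded) ≥ 52 — meets; (f) 52 (franchisor's 90 disregarded) ≥ 52 — meets.
  All elements met. The franchisee retains the burden for Stage 4.
Stage 4 (franchisee, a preponderance, weight is at least 52): (g) 59 (franchisor's 78 disregarded) ≥ 52 — meets; (h) 59 (franchisor's 67 disregarded) ≥ 52 — meets.
  All elements met at the final stage.
All stages carried — the franchisee prevails.

stage 4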